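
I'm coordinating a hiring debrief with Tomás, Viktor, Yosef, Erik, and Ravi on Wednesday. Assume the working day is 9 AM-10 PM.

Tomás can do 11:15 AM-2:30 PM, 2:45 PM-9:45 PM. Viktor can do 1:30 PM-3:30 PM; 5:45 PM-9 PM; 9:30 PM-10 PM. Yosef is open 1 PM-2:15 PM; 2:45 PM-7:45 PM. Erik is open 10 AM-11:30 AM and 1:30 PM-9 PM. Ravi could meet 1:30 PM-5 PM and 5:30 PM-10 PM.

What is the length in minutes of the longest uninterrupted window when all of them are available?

120

Tomás ∩ Viktor: 13:30-14:30, 14:45-15:30, 17:45-21:00, 21:30-21:45.
Tomás ∩ Viktor ∩ Yosef: 13:30-14:15, 14:45-15:30, 17:45-19:45.
Tomás ∩ Viktor ∩ Yosef ∩ Erik: 13:30-14:15, 14:45-15:30, 17:45-19:45.
Tomás ∩ Viktor ∩ Yosef ∩ Erik ∩ Ravi: 13:30-14:15, 14:45-15:30, 17:45-19:45.
Those are the intersection windows.
The longest is 17:45-19:45 at 120 minutes.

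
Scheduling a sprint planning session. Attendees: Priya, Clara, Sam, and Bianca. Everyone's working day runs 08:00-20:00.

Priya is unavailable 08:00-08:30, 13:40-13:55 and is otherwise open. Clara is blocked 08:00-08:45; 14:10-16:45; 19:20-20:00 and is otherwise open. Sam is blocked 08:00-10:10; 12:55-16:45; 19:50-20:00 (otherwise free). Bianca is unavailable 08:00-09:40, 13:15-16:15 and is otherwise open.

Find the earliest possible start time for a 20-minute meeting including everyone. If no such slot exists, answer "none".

10:10

Priya free: 08:30-13:40, 13:55-20:00 (invert busy blocks within the working day).
Clara free: 08:45-14:10, 16:45-19:20 (invert busy blocks within the working day).
Sam free: 10:10-12:55, 16:45-19:50 (invert busy blocks within the working day).
Bianca free: 09:40-13:15, 16:15-20:00 (invert busy blocks within the working day).
Priya ∩ Clara: 08:45-13:40, 13:55-14:10, 16:45-19:20.
Priya ∩ Clara ∩ Sam: 10:10-12:55, 16:45-19:20.
Priya ∩ Clara ∩ Sam ∩ Bianca: 10:10-12:55, 16:45-19:20.
The first common window of at least 20 minutes is 10:10-12:55, so the earliest start is 10:10.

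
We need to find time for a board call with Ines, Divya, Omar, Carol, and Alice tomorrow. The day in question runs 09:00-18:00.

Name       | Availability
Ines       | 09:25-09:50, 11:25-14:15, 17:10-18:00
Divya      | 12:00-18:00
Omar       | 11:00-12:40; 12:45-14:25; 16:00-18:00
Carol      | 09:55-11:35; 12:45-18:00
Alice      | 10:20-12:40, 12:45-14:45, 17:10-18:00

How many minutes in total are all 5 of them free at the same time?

140

Ines ∩ Divya: 12:00-14:15, 17:10-18:00.
Ines ∩ Divya ∩ Omar: 12:00-12:40, 12:45-14:15, 17:10-18:00.
Ines ∩ Divya ∩ Omar ∩ Carol: 12:45-14:15, 17:10-18:00.
Ines ∩ Divya ∩ Omar ∩ Carol ∩ Alice: 12:45-14:15, 17:10-18:00.
Summing the common windows: 90 + 50 = 140 minutes.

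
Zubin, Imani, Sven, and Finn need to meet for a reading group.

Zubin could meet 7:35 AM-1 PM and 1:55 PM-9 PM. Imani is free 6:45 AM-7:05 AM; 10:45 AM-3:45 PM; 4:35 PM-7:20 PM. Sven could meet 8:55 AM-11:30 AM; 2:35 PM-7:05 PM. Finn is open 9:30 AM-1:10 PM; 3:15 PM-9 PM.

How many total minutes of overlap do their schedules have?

225

Zubin ∩ Imani: 10:45-13:00, 13:55-15:45, 16:35-19:20.
Zubin ∩ Imani ∩ Sven: 10:45-11:30, 14:35-15:45, 16:35-19:05.
Zubin ∩ Imani ∩ Sven ∩ Finn: 10:45-11:30, 15:15-15:45, 16:35-19:05.
So the common availability across everyone is 10:45-11:30, 15:15-15:45, 16:35-19:05.
Summing the common windows: 45 + 30 + 150 = 225 minutes.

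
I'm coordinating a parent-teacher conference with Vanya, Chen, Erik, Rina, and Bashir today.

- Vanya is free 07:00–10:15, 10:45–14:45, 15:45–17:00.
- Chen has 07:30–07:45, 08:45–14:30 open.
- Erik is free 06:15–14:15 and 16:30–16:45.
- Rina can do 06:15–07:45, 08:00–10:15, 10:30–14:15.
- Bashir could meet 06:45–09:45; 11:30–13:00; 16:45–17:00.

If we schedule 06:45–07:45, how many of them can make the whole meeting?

Erik, Rina, and Bashir can make the full 06:45-07:45 slot — that's 3.

3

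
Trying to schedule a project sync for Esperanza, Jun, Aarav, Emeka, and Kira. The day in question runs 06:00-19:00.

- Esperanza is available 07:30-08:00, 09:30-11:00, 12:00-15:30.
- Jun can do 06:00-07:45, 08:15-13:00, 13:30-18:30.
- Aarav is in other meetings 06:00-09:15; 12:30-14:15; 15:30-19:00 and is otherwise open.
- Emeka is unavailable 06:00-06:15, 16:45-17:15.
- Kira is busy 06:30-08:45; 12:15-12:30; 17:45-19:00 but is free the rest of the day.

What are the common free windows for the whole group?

Esperanza free: 07:30-08:00, 09:30-11:00, 12:00-15:30.
Jun free: 06:00-07:45, 08:15-13:00, 13:30-18:30.
Aarav free: 09:15-12:30, 14:15-15:30 (invert busy blocks within the working day).
Emeka free: 06:15-16:45, 17:15-19:00 (invert busy blocks within the working day).
Kira free: 06:00-06:30, 08:45-12:15, 12:30-17:45 (invert busy blocks within the working day).
Esperanza ∩ Jun: 07:30-07:45, 09:30-11:00, 12:00-13:00, 13:30-15:30.
Esperanza ∩ Jun ∩ Aarav: 09:30-11:00, 12:00-12:30, 14:15-15:30.
Esperanza ∩ Jun ∩ Aarav ∩ Emeka: 09:30-11:00, 12:00-12:30, 14:15-15:30.
Esperanza ∩ Jun ∩ Aarav ∩ Emeka ∩ Kira: 09:30-11:00, 12:00-12:15, 14:15-15:30.

09:30-11:00, 12:00-12:15, 14:15-15:30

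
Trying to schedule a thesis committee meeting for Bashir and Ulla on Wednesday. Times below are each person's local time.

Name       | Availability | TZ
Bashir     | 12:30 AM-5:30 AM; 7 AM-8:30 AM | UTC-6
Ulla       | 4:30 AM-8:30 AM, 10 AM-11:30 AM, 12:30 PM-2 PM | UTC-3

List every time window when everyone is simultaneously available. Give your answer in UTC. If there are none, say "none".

Bashir in UTC: 06:30-11:30, 13:00-14:30 (add 6h to convert from UTC-6).
Ulla in UTC: 07:30-11:30, 13:00-14:30, 15:30-17:00 (add 3h to convert from UTC-3).
Bashir ∩ Ulla: 07:30-11:30, 13:00-14:30.
So the common availability across everyone is 07:30-11:30, 13:00-14:30.

07:30-11:30, 13:00-14:30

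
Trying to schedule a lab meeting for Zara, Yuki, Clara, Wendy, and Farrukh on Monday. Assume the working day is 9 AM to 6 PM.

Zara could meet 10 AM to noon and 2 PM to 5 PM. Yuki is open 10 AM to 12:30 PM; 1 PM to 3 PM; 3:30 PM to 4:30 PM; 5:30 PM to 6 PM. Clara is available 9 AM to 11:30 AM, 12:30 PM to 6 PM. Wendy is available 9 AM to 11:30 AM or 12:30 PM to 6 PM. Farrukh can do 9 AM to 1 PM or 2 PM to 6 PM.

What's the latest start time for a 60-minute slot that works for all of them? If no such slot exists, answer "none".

15:30

Zara ∩ Yuki: 10:00-12:00, 14:00-15:00, 15:30-16:30.
Zara ∩ Yuki ∩ Clara: 10:00-11:30, 14:00-15:00, 15:30-16:30.
Zara ∩ Yuki ∩ Clara ∩ Wendy: 10:00-11:30, 14:00-15:00, 15:30-16:30.
Zara ∩ Yuki ∩ Clara ∩ Wendy ∩ Farrukh: 10:00-11:30, 14:00-15:00, 15:30-16:30.
Those are the intersection windows.
The last common window of at least 60 minutes is 15:30-16:30; a 60-minute meeting can start as late as 15:30 and still end by 16:30.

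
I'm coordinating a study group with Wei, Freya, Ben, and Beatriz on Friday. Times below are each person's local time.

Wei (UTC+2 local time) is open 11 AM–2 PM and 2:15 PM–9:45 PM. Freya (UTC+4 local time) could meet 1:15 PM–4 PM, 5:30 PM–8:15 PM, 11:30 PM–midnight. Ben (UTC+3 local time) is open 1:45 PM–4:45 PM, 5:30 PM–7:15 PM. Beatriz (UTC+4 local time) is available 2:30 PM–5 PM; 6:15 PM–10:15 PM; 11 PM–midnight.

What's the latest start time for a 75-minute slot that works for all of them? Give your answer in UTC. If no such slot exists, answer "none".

Wei in UTC: 09:00-12:00, 12:15-19:45 (subtract 2h to convert from UTC+2).
Freya in UTC: 09:15-12:00, 13:30-16:15, 19:30-20:00 (subtract 4h to convert from UTC+4).
Ben in UTC: 10:45-13:45, 14:30-16:15 (subtract 3h to convert from UTC+3).
Beatriz in UTC: 10:30-13:00, 14:15-18:15, 19:00-20:00 (subtract 4h to convert from UTC+4).
Wei ∩ Freya: 09:15-12:00, 13:30-16:15, 19:30-19:45.
Wei ∩ Freya ∩ Ben: 10:45-12:00, 13:30-13:45, 14:30-16:15.
Wei ∩ Freya ∩ Ben ∩ Beatriz: 10:45-12:00, 14:30-16:15.
The last common window of at least 75 minutes is 14:30-16:15; a 75-minute meeting can start as late as 15:00 and still end by 16:15.

15:00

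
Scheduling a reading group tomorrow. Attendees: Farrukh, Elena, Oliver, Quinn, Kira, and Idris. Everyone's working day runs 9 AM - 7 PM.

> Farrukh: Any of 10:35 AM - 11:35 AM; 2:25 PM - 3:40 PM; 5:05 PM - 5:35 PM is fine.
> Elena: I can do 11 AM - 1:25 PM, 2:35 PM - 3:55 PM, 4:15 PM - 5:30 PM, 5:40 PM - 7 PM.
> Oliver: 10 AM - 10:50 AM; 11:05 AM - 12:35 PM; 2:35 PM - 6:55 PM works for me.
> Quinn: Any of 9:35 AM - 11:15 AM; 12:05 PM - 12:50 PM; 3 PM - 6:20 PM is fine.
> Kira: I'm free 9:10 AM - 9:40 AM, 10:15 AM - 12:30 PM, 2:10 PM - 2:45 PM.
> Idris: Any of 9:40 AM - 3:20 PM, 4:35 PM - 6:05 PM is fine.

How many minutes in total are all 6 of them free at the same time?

10

Farrukh ∩ Elena: 11:00-11:35, 14:35-15:40, 17:05-17:30.
Farrukh ∩ Elena ∩ Oliver: 11:05-11:35, 14:35-15:40, 17:05-17:30.
Farrukh ∩ Elena ∩ Oliver ∩ Quinn: 11:05-11:15, 15:00-15:40, 17:05-17:30.
Farrukh ∩ Elena ∩ Oliver ∩ Quinn ∩ Kira: 11:05-11:15.
Farrukh ∩ Elena ∩ Oliver ∩ Quinn ∩ Kira ∩ Idris: 11:05-11:15.
Those are the intersection windows.
That's a single block of 10 minutes.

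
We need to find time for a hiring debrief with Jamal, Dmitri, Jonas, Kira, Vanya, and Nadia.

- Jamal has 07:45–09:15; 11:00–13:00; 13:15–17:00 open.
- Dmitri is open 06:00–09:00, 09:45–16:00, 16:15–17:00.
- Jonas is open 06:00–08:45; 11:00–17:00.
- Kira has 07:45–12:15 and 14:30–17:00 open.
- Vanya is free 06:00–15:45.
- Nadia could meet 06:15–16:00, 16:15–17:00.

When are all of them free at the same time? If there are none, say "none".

07:45-08:45, 11:00-12:15, 14:30-15:45

Jamal ∩ Dmitri: 07:45-09:00, 11:00-13:00, 13:15-16:00, 16:15-17:00.
Jamal ∩ Dmitri ∩ Jonas: 07:45-08:45, 11:00-13:00, 13:15-16:00, 16:15-17:00.
Jamal ∩ Dmitri ∩ Jonas ∩ Kira: 07:45-08:45, 11:00-12:15, 14:30-16:00, 16:15-17:00.
Jamal ∩ Dmitri ∩ Jonas ∩ Kira ∩ Vanya: 07:45-08:45, 11:00-12:15, 14:30-15:45.
Jamal ∩ Dmitri ∩ Jonas ∩ Kira ∩ Vanya ∩ Nadia: 07:45-08:45, 11:00-12:15, 14:30-15:45.
Those are the intersection windows.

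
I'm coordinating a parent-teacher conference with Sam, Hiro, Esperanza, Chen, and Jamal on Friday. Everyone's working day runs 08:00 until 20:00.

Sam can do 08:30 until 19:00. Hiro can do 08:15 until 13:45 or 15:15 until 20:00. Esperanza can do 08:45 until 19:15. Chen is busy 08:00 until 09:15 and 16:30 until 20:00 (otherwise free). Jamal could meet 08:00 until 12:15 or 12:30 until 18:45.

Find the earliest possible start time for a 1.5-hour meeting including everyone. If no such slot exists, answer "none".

09:15

Sam free: 08:30-19:00.
Hiro free: 08:15-13:45, 15:15-20:00.
Esperanza free: 08:45-19:15.
Chen free: 09:15-16:30 (invert busy blocks within the working day).
Jamal free: 08:00-12:15, 12:30-18:45.
Sam ∩ Hiro: 08:30-13:45, 15:15-19:00.
Sam ∩ Hiro ∩ Esperanza: 08:45-13:45, 15:15-19:00.
Sam ∩ Hiro ∩ Esperanza ∩ Chen: 09:15-13:45, 15:15-16:30.
Sam ∩ Hiro ∩ Esperanza ∩ Chen ∩ Jamal: 09:15-12:15, 12:30-13:45, 15:15-16:30.
The first common window of at least 90 minutes is 09:15-12:15, so the earliest start is 09:15.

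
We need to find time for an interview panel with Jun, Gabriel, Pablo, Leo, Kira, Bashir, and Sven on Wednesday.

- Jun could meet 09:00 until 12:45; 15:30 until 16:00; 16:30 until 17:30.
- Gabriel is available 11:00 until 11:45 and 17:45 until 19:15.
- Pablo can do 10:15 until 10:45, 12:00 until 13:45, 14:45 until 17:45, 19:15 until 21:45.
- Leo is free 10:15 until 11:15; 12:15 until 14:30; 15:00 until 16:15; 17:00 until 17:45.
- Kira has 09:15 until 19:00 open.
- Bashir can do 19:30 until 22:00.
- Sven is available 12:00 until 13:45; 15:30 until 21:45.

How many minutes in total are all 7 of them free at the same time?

0

Jun ∩ Gabriel: 11:00-11:45.
Jun ∩ Gabriel ∩ Pablo: ∅.
Jun ∩ Gabriel ∩ Pablo ∩ Leo: ∅.
Jun ∩ Gabriel ∩ Pablo ∩ Leo ∩ Kira: ∅.
Jun ∩ Gabriel ∩ Pablo ∩ Leo ∩ Kira ∩ Bashir: ∅.
Jun ∩ Gabriel ∩ Pablo ∩ Leo ∩ Kira ∩ Bashir ∩ Sven: ∅.
There is no time when everyone is free.
There is no common window, so the total is 0 minutes.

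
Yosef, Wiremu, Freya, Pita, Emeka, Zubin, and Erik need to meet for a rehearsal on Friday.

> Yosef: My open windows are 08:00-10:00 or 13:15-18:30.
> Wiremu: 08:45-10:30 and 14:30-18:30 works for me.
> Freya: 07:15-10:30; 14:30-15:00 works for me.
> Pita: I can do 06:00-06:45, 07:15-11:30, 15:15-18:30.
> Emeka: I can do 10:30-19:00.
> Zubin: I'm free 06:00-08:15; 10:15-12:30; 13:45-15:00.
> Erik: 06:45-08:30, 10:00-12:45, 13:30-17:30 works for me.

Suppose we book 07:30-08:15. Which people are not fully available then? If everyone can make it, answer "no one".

Emeka, Wiremu, Yosef

Yosef: not fully free for 07:30-08:15. Wiremu: not fully free for 07:30-08:15. Freya: free for 07:30-08:15. Pita: free for 07:30-08:15. Emeka: not fully free for 07:30-08:15. Zubin: free for 07:30-08:15. Erik: free for 07:30-08:15.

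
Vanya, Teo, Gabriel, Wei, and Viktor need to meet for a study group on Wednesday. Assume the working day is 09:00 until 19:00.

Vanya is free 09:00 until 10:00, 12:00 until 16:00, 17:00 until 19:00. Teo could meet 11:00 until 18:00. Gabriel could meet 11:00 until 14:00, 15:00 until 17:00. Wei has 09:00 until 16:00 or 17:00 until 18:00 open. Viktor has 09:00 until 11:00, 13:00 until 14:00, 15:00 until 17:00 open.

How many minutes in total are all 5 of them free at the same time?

120

Vanya ∩ Teo: 12:00-16:00, 17:00-18:00.
Vanya ∩ Teo ∩ Gabriel: 12:00-14:00, 15:00-16:00.
Vanya ∩ Teo ∩ Gabriel ∩ Wei: 12:00-14:00, 15:00-16:00.
Vanya ∩ Teo ∩ Gabriel ∩ Wei ∩ Viktor: 13:00-14:00, 15:00-16:00.
So the common availability across everyone is 13:00-14:00, 15:00-16:00.
Summing the common windows: 60 + 60 = 120 minutes.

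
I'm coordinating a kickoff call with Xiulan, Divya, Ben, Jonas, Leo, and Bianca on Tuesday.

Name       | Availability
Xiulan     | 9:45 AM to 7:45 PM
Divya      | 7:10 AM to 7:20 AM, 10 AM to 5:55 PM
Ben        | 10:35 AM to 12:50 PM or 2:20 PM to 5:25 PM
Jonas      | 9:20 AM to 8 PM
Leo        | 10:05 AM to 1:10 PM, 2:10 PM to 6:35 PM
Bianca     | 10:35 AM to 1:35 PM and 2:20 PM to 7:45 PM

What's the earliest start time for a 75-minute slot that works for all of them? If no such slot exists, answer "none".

10:35

Xiulan ∩ Divya: 10:00-17:55.
Xiulan ∩ Divya ∩ Ben: 10:35-12:50, 14:20-17:25.
Xiulan ∩ Divya ∩ Ben ∩ Jonas: 10:35-12:50, 14:20-17:25.
Xiulan ∩ Divya ∩ Ben ∩ Jonas ∩ Leo: 10:35-12:50, 14:20-17:25.
Xiulan ∩ Divya ∩ Ben ∩ Jonas ∩ Leo ∩ Bianca: 10:35-12:50, 14:20-17:25.
The first common window of at least 75 minutes is 10:35-12:50, so the earliest start is 10:35.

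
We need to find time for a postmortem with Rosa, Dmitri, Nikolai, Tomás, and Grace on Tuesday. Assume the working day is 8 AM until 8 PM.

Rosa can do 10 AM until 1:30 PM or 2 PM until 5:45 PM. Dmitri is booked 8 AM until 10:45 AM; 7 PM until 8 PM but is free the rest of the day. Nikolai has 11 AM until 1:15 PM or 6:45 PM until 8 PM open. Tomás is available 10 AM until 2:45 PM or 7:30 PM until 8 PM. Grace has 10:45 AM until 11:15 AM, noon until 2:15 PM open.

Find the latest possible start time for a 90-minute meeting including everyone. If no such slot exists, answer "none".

Rosa free: 10:00-13:30, 14:00-17:45.
Dmitri free: 10:45-19:00 (invert busy blocks within the working day).
Nikolai free: 11:00-13:15, 18:45-20:00.
Tomás free: 10:00-14:45, 19:30-20:00.
Grace free: 10:45-11:15, 12:00-14:15.
Rosa ∩ Dmitri: 10:45-13:30, 14:00-17:45.
Rosa ∩ Dmitri ∩ Nikolai: 11:00-13:15.
Rosa ∩ Dmitri ∩ Nikolai ∩ Tomás: 11:00-13:15.
Rosa ∩ Dmitri ∩ Nikolai ∩ Tomás ∩ Grace: 11:00-11:15, 12:00-13:15.
So the common availability across everyone is 11:00-11:15, 12:00-13:15.
No common window is at least 90 minutes long.

none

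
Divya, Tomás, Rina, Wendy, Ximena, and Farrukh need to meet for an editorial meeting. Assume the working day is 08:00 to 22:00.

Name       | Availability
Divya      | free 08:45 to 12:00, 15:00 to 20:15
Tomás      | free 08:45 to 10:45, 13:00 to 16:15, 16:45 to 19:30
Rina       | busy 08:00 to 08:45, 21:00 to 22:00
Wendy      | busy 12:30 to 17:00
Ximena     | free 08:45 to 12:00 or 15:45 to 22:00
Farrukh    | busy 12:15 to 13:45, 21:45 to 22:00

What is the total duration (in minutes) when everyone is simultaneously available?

270

Divya free: 08:45-12:00, 15:00-20:15.
Tomás free: 08:45-10:45, 13:00-16:15, 16:45-19:30.
Rina free: 08:45-21:00 (invert busy blocks within the working day).
Wendy free: 08:00-12:30, 17:00-22:00 (invert busy blocks within the working day).
Ximena free: 08:45-12:00, 15:45-22:00.
Farrukh free: 08:00-12:15, 13:45-21:45 (invert busy blocks within the working day).
Divya ∩ Tomás: 08:45-10:45, 15:00-16:15, 16:45-19:30.
Divya ∩ Tomás ∩ Rina: 08:45-10:45, 15:00-16:15, 16:45-19:30.
Divya ∩ Tomás ∩ Rina ∩ Wendy: 08:45-10:45, 17:00-19:30.
Divya ∩ Tomás ∩ Rina ∩ Wendy ∩ Ximena: 08:45-10:45, 17:00-19:30.
Divya ∩ Tomás ∩ Rina ∩ Wendy ∩ Ximena ∩ Farrukh: 08:45-10:45, 17:00-19:30.
Those are the intersection windows.
Summing the common windows: 120 + 150 = 270 minutes.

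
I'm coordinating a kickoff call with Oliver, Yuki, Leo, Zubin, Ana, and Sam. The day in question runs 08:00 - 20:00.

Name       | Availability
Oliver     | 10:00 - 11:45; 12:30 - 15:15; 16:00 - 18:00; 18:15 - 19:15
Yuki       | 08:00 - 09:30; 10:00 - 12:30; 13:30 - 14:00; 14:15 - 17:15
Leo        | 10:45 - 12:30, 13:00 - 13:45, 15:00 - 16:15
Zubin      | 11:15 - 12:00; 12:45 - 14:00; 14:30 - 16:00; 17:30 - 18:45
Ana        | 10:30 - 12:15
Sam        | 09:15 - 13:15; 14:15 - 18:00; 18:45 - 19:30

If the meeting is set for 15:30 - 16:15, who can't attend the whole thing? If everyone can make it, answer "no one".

Ana, Oliver, Zubin

Oliver: not fully free for 15:30-16:15. Yuki: free for 15:30-16:15. Leo: free for 15:30-16:15. Zubin: not fully free for 15:30-16:15. Ana: not fully free for 15:30-16:15. Sam: free for 15:30-16:15.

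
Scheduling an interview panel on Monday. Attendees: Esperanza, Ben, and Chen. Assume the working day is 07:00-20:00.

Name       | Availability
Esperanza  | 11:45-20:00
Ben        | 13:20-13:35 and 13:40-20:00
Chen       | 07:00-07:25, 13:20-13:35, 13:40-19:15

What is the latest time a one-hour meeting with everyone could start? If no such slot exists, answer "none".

Esperanza ∩ Ben: 13:20-13:35, 13:40-20:00.
Esperanza ∩ Ben ∩ Chen: 13:20-13:35, 13:40-19:15.
The last common window of at least 60 minutes is 13:40-19:15; a 60-minute meeting can start as late as 18:15 and still end by 19:15.

18:15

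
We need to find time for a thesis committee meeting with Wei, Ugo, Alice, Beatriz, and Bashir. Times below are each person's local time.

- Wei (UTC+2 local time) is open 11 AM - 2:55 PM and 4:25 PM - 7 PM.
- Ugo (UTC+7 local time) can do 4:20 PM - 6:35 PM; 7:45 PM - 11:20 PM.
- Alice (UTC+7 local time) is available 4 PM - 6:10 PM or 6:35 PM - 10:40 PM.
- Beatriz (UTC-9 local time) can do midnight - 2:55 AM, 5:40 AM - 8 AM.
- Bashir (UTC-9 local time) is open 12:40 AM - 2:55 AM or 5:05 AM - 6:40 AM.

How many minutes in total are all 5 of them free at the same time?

Wei in UTC: 09:00-12:55, 14:25-17:00 (subtract 2h to convert from UTC+2).
Ugo in UTC: 09:20-11:35, 12:45-16:20 (subtract 7h to convert from UTC+7).
Alice in UTC: 09:00-11:10, 11:35-15:40 (subtract 7h to convert from UTC+7).
Beatriz in UTC: 09:00-11:55, 14:40-17:00 (add 9h to convert from UTC-9).
Bashir in UTC: 09:40-11:55, 14:05-15:40 (add 9h to convert from UTC-9).
Wei ∩ Ugo: 09:20-11:35, 12:45-12:55, 14:25-16:20.
Wei ∩ Ugo ∩ Alice: 09:20-11:10, 12:45-12:55, 14:25-15:40.
Wei ∩ Ugo ∩ Alice ∩ Beatriz: 09:20-11:10, 14:40-15:40.
Wei ∩ Ugo ∩ Alice ∩ Beatriz ∩ Bashir: 09:40-11:10, 14:40-15:40.
So the common availability across everyone is 09:40-11:10, 14:40-15:40.
Summing the common windows: 90 + 60 = 150 minutes.

150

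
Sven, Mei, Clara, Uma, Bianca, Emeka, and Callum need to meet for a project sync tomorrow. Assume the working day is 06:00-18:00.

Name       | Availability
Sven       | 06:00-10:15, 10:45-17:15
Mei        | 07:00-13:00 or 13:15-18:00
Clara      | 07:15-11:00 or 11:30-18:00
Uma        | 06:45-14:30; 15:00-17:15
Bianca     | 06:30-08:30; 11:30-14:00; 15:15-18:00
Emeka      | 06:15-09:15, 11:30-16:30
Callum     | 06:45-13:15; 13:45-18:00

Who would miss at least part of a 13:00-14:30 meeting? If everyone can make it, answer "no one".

Bianca, Callum, Mei

Sven: free for 13:00-14:30. Mei: not fully free for 13:00-14:30. Clara: free for 13:00-14:30. Uma: free for 13:00-14:30. Bianca: not fully free for 13:00-14:30. Emeka: free for 13:00-14:30. Callum: not fully free for 13:00-14:30.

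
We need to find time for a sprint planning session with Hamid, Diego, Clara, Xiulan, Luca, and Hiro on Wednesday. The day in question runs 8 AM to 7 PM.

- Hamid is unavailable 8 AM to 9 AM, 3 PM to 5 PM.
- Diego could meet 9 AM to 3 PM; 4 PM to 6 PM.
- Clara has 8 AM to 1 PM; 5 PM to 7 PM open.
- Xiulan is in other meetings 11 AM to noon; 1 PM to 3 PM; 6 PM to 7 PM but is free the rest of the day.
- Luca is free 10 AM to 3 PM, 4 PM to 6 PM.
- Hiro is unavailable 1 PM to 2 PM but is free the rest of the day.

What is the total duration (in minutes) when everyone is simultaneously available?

180

Hamid free: 09:00-15:00, 17:00-19:00 (invert busy blocks within the working day).
Diego free: 09:00-15:00, 16:00-18:00.
Clara free: 08:00-13:00, 17:00-19:00.
Xiulan free: 08:00-11:00, 12:00-13:00, 15:00-18:00 (invert busy blocks within the working day).
Luca free: 10:00-15:00, 16:00-18:00.
Hiro free: 08:00-13:00, 14:00-19:00 (invert busy blocks within the working day).
Hamid ∩ Diego: 09:00-15:00, 17:00-18:00.
Hamid ∩ Diego ∩ Clara: 09:00-13:00, 17:00-18:00.
Hamid ∩ Diego ∩ Clara ∩ Xiulan: 09:00-11:00, 12:00-13:00, 17:00-18:00.
Hamid ∩ Diego ∩ Clara ∩ Xiulan ∩ Luca: 10:00-11:00, 12:00-13:00, 17:00-18:00.
Hamid ∩ Diego ∩ Clara ∩ Xiulan ∩ Luca ∩ Hiro: 10:00-11:00, 12:00-13:00, 17:00-18:00.
Those are the intersection windows.
Summing the common windows: 60 + 60 + 60 = 180 minutes.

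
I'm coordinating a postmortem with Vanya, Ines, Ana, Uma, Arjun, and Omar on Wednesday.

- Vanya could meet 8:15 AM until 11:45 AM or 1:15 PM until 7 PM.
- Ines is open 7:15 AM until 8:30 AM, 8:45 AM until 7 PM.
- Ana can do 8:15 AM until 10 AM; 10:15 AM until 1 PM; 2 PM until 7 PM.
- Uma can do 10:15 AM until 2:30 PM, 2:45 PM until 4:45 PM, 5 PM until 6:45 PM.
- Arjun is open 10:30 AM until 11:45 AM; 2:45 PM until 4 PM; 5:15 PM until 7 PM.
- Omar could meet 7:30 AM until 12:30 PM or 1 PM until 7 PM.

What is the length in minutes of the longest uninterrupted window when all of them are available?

Vanya ∩ Ines: 08:15-08:30, 08:45-11:45, 13:15-19:00.
Vanya ∩ Ines ∩ Ana: 08:15-08:30, 08:45-10:00, 10:15-11:45, 14:00-19:00.
Vanya ∩ Ines ∩ Ana ∩ Uma: 10:15-11:45, 14:00-14:30, 14:45-16:45, 17:00-18:45.
Vanya ∩ Ines ∩ Ana ∩ Uma ∩ Arjun: 10:30-11:45, 14:45-16:00, 17:15-18:45.
Vanya ∩ Ines ∩ Ana ∩ Uma ∩ Arjun ∩ Omar: 10:30-11:45, 14:45-16:00, 17:15-18:45.
The longest is 17:15-18:45 at 90 minutes.

90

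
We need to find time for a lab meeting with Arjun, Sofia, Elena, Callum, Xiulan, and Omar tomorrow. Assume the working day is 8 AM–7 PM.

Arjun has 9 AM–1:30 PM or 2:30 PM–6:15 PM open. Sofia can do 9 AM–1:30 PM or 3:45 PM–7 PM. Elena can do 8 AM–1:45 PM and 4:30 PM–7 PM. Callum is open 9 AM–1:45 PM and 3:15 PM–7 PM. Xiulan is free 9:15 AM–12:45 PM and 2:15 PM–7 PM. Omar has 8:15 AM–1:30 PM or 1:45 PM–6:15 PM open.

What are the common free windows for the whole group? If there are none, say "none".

Arjun ∩ Sofia: 09:00-13:30, 15:45-18:15.
Arjun ∩ Sofia ∩ Elena: 09:00-13:30, 16:30-18:15.
Arjun ∩ Sofia ∩ Elena ∩ Callum: 09:00-13:30, 16:30-18:15.
Arjun ∩ Sofia ∩ Elena ∩ Callum ∩ Xiulan: 09:15-12:45, 16:30-18:15.
Arjun ∩ Sofia ∩ Elena ∩ Callum ∩ Xiulan ∩ Omar: 09:15-12:45, 16:30-18:15.
Those are the intersection windows.

09:15-12:45, 16:30-18:15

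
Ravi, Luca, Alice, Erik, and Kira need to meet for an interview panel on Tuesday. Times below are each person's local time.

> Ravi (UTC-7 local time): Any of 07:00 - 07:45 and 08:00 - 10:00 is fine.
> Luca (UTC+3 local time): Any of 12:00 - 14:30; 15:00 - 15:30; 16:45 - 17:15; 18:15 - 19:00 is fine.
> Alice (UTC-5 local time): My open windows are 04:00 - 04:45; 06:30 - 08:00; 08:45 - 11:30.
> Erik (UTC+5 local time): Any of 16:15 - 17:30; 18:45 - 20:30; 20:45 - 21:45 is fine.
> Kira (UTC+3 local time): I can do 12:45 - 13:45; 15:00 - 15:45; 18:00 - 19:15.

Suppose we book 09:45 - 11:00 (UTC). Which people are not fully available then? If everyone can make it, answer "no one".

Ravi in UTC: 14:00-14:45, 15:00-17:00 (add 7h to convert from UTC-7).
Luca in UTC: 09:00-11:30, 12:00-12:30, 13:45-14:15, 15:15-16:00 (subtract 3h to convert from UTC+3).
Alice in UTC: 09:00-09:45, 11:30-13:00, 13:45-16:30 (add 5h to convert from UTC-5).
Erik in UTC: 11:15-12:30, 13:45-15:30, 15:45-16:45 (subtract 5h to convert from UTC+5).
Kira in UTC: 09:45-10:45, 12:00-12:45, 15:00-16:15 (subtract 3h to convert from UTC+3).
Ravi: not fully free for 09:45-11:00. Luca: free for 09:45-11:00. Alice: not fully free for 09:45-11:00. Erik: not fully free for 09:45-11:00. Kira: not fully free for 09:45-11:00.

Alice, Erik, Kira, Ravi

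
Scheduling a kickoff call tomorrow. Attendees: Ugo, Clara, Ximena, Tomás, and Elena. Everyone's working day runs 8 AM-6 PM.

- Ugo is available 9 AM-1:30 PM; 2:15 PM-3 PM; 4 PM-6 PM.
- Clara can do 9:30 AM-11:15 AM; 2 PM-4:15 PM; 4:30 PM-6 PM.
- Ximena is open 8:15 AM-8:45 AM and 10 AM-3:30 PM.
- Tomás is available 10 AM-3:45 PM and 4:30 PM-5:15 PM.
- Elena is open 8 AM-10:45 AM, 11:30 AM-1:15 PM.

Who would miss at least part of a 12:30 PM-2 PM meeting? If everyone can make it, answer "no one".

Ugo: not fully free for 12:30-14:00. Clara: not fully free for 12:30-14:00. Ximena: free for 12:30-14:00. Tomás: free for 12:30-14:00. Elena: not fully free for 12:30-14:00.

Clara, Elena, Ugo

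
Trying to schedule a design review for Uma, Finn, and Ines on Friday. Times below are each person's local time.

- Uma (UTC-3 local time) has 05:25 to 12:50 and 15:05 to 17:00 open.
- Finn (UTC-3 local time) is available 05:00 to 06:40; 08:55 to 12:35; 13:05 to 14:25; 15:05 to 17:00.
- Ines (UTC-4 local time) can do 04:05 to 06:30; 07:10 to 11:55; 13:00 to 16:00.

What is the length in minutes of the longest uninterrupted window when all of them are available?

220

Uma in UTC: 08:25-15:50, 18:05-20:00 (add 3h to convert from UTC-3).
Finn in UTC: 08:00-09:40, 11:55-15:35, 16:05-17:25, 18:05-20:00 (add 3h to convert from UTC-3).
Ines in UTC: 08:05-10:30, 11:10-15:55, 17:00-20:00 (add 4h to convert from UTC-4).
Uma ∩ Finn: 08:25-09:40, 11:55-15:35, 18:05-20:00.
Uma ∩ Finn ∩ Ines: 08:25-09:40, 11:55-15:35, 18:05-20:00.
The longest is 11:55-15:35 at 220 minutes.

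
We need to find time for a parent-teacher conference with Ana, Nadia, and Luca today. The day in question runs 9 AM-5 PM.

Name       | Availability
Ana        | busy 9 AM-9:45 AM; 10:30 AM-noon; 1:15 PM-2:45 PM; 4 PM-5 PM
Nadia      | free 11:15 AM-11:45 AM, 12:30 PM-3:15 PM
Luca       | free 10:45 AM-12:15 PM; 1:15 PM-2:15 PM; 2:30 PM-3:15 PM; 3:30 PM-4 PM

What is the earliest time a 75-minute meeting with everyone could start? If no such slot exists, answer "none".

none

Ana free: 09:45-10:30, 12:00-13:15, 14:45-16:00 (invert busy blocks within the working day).
Nadia free: 11:15-11:45, 12:30-15:15.
Luca free: 10:45-12:15, 13:15-14:15, 14:30-15:15, 15:30-16:00.
Ana ∩ Nadia: 12:30-13:15, 14:45-15:15.
Ana ∩ Nadia ∩ Luca: 14:45-15:15.
No common window is at least 75 minutes long.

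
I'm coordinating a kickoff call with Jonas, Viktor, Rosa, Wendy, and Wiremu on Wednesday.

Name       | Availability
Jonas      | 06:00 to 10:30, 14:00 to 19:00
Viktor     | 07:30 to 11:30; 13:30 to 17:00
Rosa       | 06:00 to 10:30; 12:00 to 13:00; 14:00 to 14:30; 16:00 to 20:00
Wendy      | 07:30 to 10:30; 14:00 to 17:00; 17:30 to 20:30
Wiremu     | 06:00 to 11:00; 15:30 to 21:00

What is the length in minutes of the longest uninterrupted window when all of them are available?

Jonas ∩ Viktor: 07:30-10:30, 14:00-17:00.
Jonas ∩ Viktor ∩ Rosa: 07:30-10:30, 14:00-14:30, 16:00-17:00.
Jonas ∩ Viktor ∩ Rosa ∩ Wendy: 07:30-10:30, 14:00-14:30, 16:00-17:00.
Jonas ∩ Viktor ∩ Rosa ∩ Wendy ∩ Wiremu: 07:30-10:30, 16:00-17:00.
Those are the intersection windows.
The longest is 07:30-10:30 at 180 minutes.

180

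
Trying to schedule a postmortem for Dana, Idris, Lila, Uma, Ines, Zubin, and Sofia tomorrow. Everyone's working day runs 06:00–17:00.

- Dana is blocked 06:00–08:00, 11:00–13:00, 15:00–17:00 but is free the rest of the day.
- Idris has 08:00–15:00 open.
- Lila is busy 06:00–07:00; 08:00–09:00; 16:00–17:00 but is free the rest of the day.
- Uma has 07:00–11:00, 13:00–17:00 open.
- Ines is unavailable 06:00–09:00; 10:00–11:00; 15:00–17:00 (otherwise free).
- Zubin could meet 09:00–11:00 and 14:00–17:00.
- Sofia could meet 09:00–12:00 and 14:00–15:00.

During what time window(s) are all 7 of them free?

09:00-10:00, 14:00-15:00

Dana free: 08:00-11:00, 13:00-15:00 (invert busy blocks within the working day).
Idris free: 08:00-15:00.
Lila free: 07:00-08:00, 09:00-16:00 (invert busy blocks within the working day).
Uma free: 07:00-11:00, 13:00-17:00.
Ines free: 09:00-10:00, 11:00-15:00 (invert busy blocks within the working day).
Zubin free: 09:00-11:00, 14:00-17:00.
Sofia free: 09:00-12:00, 14:00-15:00.
Dana ∩ Idris: 08:00-11:00, 13:00-15:00.
Dana ∩ Idris ∩ Lila: 09:00-11:00, 13:00-15:00.
Dana ∩ Idris ∩ Lila ∩ Uma: 09:00-11:00, 13:00-15:00.
Dana ∩ Idris ∩ Lila ∩ Uma ∩ Ines: 09:00-10:00, 13:00-15:00.
Dana ∩ Idris ∩ Lila ∩ Uma ∩ Ines ∩ Zubin: 09:00-10:00, 14:00-15:00.
Dana ∩ Idris ∩ Lila ∩ Uma ∩ Ines ∩ Zubin ∩ Sofia: 09:00-10:00, 14:00-15:00.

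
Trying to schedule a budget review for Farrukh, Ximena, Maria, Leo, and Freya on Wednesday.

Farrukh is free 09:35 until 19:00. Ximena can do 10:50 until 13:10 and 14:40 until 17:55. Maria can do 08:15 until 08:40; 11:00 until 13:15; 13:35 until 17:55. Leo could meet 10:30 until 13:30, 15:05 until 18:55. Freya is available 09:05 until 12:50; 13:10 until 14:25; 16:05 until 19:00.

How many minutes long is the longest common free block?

110

Farrukh ∩ Ximena: 10:50-13:10, 14:40-17:55.
Farrukh ∩ Ximena ∩ Maria: 11:00-13:10, 14:40-17:55.
Farrukh ∩ Ximena ∩ Maria ∩ Leo: 11:00-13:10, 15:05-17:55.
Farrukh ∩ Ximena ∩ Maria ∩ Leo ∩ Freya: 11:00-12:50, 16:05-17:55.
The longest is 11:00-12:50 at 110 minutes.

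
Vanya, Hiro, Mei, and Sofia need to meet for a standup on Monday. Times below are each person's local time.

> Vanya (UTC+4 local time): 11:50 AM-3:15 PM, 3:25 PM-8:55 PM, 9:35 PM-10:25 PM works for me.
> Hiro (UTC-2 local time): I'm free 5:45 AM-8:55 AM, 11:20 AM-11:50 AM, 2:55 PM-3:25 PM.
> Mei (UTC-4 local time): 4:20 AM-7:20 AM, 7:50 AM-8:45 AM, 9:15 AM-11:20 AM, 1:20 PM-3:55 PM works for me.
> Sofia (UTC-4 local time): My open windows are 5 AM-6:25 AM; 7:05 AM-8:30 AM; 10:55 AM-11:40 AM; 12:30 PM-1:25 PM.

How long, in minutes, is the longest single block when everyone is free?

85

Vanya in UTC: 07:50-11:15, 11:25-16:55, 17:35-18:25 (subtract 4h to convert from UTC+4).
Hiro in UTC: 07:45-10:55, 13:20-13:50, 16:55-17:25 (add 2h to convert from UTC-2).
Mei in UTC: 08:20-11:20, 11:50-12:45, 13:15-15:20, 17:20-19:55 (add 4h to convert from UTC-4).
Sofia in UTC: 09:00-10:25, 11:05-12:30, 14:55-15:40, 16:30-17:25 (add 4h to convert from UTC-4).
Vanya ∩ Hiro: 07:50-10:55, 13:20-13:50.
Vanya ∩ Hiro ∩ Mei: 08:20-10:55, 13:20-13:50.
Vanya ∩ Hiro ∩ Mei ∩ Sofia: 09:00-10:25.
The longest is 09:00-10:25 at 85 minutes.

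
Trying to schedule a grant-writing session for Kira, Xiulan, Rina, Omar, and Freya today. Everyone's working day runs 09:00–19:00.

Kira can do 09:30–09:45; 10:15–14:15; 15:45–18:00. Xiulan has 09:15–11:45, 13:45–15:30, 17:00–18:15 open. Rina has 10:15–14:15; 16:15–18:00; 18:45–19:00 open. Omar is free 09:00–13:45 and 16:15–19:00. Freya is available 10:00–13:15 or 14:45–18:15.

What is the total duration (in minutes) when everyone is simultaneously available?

Kira ∩ Xiulan: 09:30-09:45, 10:15-11:45, 13:45-14:15, 17:00-18:00.
Kira ∩ Xiulan ∩ Rina: 10:15-11:45, 13:45-14:15, 17:00-18:00.
Kira ∩ Xiulan ∩ Rina ∩ Omar: 10:15-11:45, 17:00-18:00.
Kira ∩ Xiulan ∩ Rina ∩ Omar ∩ Freya: 10:15-11:45, 17:00-18:00.
Those are the intersection windows.
Summing the common windows: 90 + 60 = 150 minutes.

150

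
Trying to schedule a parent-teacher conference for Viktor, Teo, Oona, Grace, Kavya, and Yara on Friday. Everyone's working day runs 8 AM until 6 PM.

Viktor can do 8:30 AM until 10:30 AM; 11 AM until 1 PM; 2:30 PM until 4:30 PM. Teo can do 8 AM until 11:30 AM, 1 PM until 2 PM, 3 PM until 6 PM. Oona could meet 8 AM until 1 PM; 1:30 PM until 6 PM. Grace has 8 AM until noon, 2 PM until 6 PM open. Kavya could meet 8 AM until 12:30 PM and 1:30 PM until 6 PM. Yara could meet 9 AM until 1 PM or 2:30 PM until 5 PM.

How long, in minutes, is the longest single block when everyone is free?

Viktor ∩ Teo: 08:30-10:30, 11:00-11:30, 15:00-16:30.
Viktor ∩ Teo ∩ Oona: 08:30-10:30, 11:00-11:30, 15:00-16:30.
Viktor ∩ Teo ∩ Oona ∩ Grace: 08:30-10:30, 11:00-11:30, 15:00-16:30.
Viktor ∩ Teo ∩ Oona ∩ Grace ∩ Kavya: 08:30-10:30, 11:00-11:30, 15:00-16:30.
Viktor ∩ Teo ∩ Oona ∩ Grace ∩ Kavya ∩ Yara: 09:00-10:30, 11:00-11:30, 15:00-16:30.
The longest is 09:00-10:30 at 90 minutes.

90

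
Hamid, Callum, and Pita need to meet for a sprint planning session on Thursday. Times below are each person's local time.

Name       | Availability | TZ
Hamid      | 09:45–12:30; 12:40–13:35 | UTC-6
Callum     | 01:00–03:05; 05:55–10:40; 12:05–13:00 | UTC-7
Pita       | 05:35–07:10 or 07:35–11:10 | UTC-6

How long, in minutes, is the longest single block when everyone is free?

Hamid in UTC: 15:45-18:30, 18:40-19:35 (add 6h to convert from UTC-6).
Callum in UTC: 08:00-10:05, 12:55-17:40, 19:05-20:00 (add 7h to convert from UTC-7).
Pita in UTC: 11:35-13:10, 13:35-17:10 (add 6h to convert from UTC-6).
Hamid ∩ Callum: 15:45-17:40, 19:05-19:35.
Hamid ∩ Callum ∩ Pita: 15:45-17:10.
The longest is 15:45-17:10 at 85 minutes.

85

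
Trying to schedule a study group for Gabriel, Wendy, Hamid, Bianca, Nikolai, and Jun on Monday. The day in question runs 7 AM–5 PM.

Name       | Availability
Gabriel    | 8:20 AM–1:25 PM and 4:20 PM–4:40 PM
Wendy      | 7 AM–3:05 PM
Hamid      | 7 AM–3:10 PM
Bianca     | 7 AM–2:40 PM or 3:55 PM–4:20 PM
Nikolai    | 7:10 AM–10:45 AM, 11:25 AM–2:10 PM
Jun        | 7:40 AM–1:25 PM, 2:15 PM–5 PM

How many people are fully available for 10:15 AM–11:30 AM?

5

Gabriel, Wendy, Hamid, Bianca, and Jun can make the full 10:15-11:30 slot — that's 5.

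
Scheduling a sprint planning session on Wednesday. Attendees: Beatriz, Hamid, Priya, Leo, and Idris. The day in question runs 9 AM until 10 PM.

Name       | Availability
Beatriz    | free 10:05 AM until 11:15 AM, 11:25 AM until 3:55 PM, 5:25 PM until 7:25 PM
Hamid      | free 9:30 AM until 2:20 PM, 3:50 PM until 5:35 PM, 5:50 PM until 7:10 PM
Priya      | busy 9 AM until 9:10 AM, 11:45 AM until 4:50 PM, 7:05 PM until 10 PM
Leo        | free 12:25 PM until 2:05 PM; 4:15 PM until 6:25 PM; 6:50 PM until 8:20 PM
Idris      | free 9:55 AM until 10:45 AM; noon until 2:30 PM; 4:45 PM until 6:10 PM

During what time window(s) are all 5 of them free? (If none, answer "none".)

17:25-17:35, 17:50-18:10

Beatriz free: 10:05-11:15, 11:25-15:55, 17:25-19:25.
Hamid free: 09:30-14:20, 15:50-17:35, 17:50-19:10.
Priya free: 09:10-11:45, 16:50-19:05 (invert busy blocks within the working day).
Leo free: 12:25-14:05, 16:15-18:25, 18:50-20:20.
Idris free: 09:55-10:45, 12:00-14:30, 16:45-18:10.
Beatriz ∩ Hamid: 10:05-11:15, 11:25-14:20, 15:50-15:55, 17:25-17:35, 17:50-19:10.
Beatriz ∩ Hamid ∩ Priya: 10:05-11:15, 11:25-11:45, 17:25-17:35, 17:50-19:05.
Beatriz ∩ Hamid ∩ Priya ∩ Leo: 17:25-17:35, 17:50-18:25, 18:50-19:05.
Beatriz ∩ Hamid ∩ Priya ∩ Leo ∩ Idris: 17:25-17:35, 17:50-18:10.
Those are the intersection windows.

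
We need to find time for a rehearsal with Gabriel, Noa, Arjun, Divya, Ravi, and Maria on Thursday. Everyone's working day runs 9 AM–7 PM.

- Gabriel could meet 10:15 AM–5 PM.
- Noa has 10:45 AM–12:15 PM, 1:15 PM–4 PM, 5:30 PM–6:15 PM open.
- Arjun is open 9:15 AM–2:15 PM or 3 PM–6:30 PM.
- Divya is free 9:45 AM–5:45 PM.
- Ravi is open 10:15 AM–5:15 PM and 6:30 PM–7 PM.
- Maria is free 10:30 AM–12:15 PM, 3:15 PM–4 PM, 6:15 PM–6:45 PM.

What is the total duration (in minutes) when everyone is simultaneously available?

Gabriel ∩ Noa: 10:45-12:15, 13:15-16:00.
Gabriel ∩ Noa ∩ Arjun: 10:45-12:15, 13:15-14:15, 15:00-16:00.
Gabriel ∩ Noa ∩ Arjun ∩ Divya: 10:45-12:15, 13:15-14:15, 15:00-16:00.
Gabriel ∩ Noa ∩ Arjun ∩ Divya ∩ Ravi: 10:45-12:15, 13:15-14:15, 15:00-16:00.
Gabriel ∩ Noa ∩ Arjun ∩ Divya ∩ Ravi ∩ Maria: 10:45-12:15, 15:15-16:00.
Summing the common windows: 90 + 45 = 135 minutes.

135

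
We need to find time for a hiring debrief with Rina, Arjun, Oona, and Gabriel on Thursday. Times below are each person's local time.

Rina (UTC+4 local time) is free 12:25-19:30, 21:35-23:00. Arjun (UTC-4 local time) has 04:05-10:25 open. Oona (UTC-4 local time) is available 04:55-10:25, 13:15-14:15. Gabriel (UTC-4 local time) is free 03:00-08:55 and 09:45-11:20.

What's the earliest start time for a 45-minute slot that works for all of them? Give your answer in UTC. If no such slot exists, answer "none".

08:55

Rina in UTC: 08:25-15:30, 17:35-19:00 (subtract 4h to convert from UTC+4).
Arjun in UTC: 08:05-14:25 (add 4h to convert from UTC-4).
Oona in UTC: 08:55-14:25, 17:15-18:15 (add 4h to convert from UTC-4).
Gabriel in UTC: 07:00-12:55, 13:45-15:20 (add 4h to convert from UTC-4).
Rina ∩ Arjun: 08:25-14:25.
Rina ∩ Arjun ∩ Oona: 08:55-14:25.
Rina ∩ Arjun ∩ Oona ∩ Gabriel: 08:55-12:55, 13:45-14:25.
Those are the intersection windows.
The first common window of at least 45 minutes is 08:55-12:55, so the earliest start is 08:55.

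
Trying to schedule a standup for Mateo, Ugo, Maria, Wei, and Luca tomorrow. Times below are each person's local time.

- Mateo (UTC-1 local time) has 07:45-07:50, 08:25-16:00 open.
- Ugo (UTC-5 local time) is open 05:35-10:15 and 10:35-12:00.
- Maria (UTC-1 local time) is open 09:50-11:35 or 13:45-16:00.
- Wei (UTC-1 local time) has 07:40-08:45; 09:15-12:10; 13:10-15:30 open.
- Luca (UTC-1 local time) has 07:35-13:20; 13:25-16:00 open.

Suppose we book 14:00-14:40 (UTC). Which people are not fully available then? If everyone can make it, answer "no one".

Mateo in UTC: 08:45-08:50, 09:25-17:00 (add 1h to convert from UTC-1).
Ugo in UTC: 10:35-15:15, 15:35-17:00 (add 5h to convert from UTC-5).
Maria in UTC: 10:50-12:35, 14:45-17:00 (add 1h to convert from UTC-1).
Wei in UTC: 08:40-09:45, 10:15-13:10, 14:10-16:30 (add 1h to convert from UTC-1).
Luca in UTC: 08:35-14:20, 14:25-17:00 (add 1h to convert from UTC-1).
Mateo: free for 14:00-14:40. Ugo: free for 14:00-14:40. Maria: not fully free for 14:00-14:40. Wei: not fully free for 14:00-14:40. Luca: not fully free for 14:00-14:40.

Luca, Maria, Wei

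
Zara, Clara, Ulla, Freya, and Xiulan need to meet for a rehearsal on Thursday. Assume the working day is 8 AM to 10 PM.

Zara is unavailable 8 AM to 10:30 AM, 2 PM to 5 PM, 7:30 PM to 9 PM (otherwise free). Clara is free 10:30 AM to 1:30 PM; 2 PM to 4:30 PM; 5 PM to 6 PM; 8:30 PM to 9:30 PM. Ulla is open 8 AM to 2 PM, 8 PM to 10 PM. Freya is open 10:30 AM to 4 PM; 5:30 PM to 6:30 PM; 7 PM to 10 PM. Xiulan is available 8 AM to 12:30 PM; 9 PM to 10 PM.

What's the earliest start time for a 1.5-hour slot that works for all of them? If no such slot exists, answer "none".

10:30

Zara free: 10:30-14:00, 17:00-19:30, 21:00-22:00 (invert busy blocks within the working day).
Clara free: 10:30-13:30, 14:00-16:30, 17:00-18:00, 20:30-21:30.
Ulla free: 08:00-14:00, 20:00-22:00.
Freya free: 10:30-16:00, 17:30-18:30, 19:00-22:00.
Xiulan free: 08:00-12:30, 21:00-22:00.
Zara ∩ Clara: 10:30-13:30, 17:00-18:00, 21:00-21:30.
Zara ∩ Clara ∩ Ulla: 10:30-13:30, 21:00-21:30.
Zara ∩ Clara ∩ Ulla ∩ Freya: 10:30-13:30, 21:00-21:30.
Zara ∩ Clara ∩ Ulla ∩ Freya ∩ Xiulan: 10:30-12:30, 21:00-21:30.
So the common availability across everyone is 10:30-12:30, 21:00-21:30.
The first common window of at least 90 minutes is 10:30-12:30, so the earliest start is 10:30.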